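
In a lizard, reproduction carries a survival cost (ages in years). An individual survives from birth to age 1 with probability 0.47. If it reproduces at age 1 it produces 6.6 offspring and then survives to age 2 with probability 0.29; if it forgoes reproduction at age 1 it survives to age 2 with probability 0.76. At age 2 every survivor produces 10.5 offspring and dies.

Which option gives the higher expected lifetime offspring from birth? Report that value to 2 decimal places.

4.53

breed at age 1: R₀ = 0.47 × (6.6 + 0.29 × 10.5) = 0.47 × 9.6450 = 4.5331
delay to age 2: R₀ = 0.47 × (0.76 × 10.5) = 0.47 × 7.9800 = 3.7506
Higher: breed at age 1 (4.5331).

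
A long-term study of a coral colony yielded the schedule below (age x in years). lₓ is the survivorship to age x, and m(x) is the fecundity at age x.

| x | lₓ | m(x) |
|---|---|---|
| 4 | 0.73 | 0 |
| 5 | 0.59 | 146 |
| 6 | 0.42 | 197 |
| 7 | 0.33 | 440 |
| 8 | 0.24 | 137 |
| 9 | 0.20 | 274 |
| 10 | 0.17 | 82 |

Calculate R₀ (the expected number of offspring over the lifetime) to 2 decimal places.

415.70

R₀ = Σ lₓ m(x):
  age 4: 0.73 × 0 = 0.0000
  age 5: 0.59 × 146 = 86.1400
  age 6: 0.42 × 197 = 82.7400
  age 7: 0.33 × 440 = 145.2000
  age 8: 0.24 × 137 = 32.8800
  age 9: 0.20 × 274 = 54.8000
  age 10: 0.17 × 82 = 13.9400
R₀ = 0.0000 + 86.1400 + 82.7400 + 145.2000 + 32.8800 + 54.8000 + 13.9400 = 415.7000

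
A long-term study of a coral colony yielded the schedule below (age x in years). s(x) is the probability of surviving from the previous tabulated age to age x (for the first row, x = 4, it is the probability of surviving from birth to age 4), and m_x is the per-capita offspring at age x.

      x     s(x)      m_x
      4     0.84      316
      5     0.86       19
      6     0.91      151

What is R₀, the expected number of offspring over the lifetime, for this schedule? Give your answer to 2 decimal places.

378.43

Survivorship from birth: l_x = s_4·s_5·…·s_x.
  l_4 = 0.84000
  l_5 = 0.72240
  l_6 = 0.65738
R₀ = Σ l_x m_x:
  age 4: 0.84000 × 316 = 265.4400
  age 5: 0.72240 × 19 = 13.7256
  age 6: 0.65738 × 151 = 99.2644
R₀ = 265.4400 + 13.7256 + 99.2644 = 378.4300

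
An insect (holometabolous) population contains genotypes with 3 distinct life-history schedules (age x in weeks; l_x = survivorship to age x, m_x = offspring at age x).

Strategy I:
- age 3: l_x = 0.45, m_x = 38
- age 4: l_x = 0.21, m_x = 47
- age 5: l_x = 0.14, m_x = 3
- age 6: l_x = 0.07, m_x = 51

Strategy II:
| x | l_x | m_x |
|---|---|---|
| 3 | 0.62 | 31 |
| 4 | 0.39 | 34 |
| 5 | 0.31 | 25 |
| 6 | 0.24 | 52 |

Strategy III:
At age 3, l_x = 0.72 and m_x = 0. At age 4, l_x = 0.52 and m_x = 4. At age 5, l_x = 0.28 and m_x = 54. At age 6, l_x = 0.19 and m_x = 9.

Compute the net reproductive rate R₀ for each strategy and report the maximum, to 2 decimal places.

Strategy I: R₀ = 0.45×38 + 0.21×47 + 0.14×3 + 0.07×51 = 30.9600
Strategy II: R₀ = 0.62×31 + 0.39×34 + 0.31×25 + 0.24×52 = 52.7100
Strategy III: R₀ = 0.72×0 + 0.52×4 + 0.28×54 + 0.19×9 = 18.9100
Highest R₀: strategy II with 52.7100.

52.71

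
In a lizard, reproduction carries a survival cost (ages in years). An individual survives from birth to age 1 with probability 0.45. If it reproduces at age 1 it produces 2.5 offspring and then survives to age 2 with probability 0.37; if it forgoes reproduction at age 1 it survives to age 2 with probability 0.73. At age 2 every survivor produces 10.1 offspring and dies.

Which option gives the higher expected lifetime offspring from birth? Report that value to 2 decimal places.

breed at age 1: R₀ = 0.45 × (2.5 + 0.37 × 10.1) = 0.45 × 6.2370 = 2.8067
delay to age 2: R₀ = 0.45 × (0.73 × 10.1) = 0.45 × 7.3730 = 3.3178
Higher: delay to age 2 (3.3178).

3.32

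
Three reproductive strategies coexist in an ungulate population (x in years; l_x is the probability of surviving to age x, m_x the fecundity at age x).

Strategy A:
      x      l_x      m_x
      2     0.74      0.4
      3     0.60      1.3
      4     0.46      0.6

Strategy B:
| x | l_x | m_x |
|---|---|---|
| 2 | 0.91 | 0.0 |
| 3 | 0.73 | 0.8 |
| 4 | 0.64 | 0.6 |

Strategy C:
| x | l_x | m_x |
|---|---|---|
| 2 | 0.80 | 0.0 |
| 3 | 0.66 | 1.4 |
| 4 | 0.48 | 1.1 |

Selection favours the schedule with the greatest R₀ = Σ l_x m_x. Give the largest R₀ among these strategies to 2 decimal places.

Strategy A: R₀ = 0.74×0.4 + 0.60×1.3 + 0.46×0.6 = 1.3520
Strategy B: R₀ = 0.91×0.0 + 0.73×0.8 + 0.64×0.6 = 0.9680
Strategy C: R₀ = 0.80×0.0 + 0.66×1.4 + 0.48×1.1 = 1.4520
Highest R₀: strategy C with 1.4520.

1.45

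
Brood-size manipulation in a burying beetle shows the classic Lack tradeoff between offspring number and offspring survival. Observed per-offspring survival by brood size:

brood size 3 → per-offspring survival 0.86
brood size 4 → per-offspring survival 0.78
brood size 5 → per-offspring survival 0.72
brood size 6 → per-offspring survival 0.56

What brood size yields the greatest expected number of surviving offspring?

Expected surviving offspring = c × s(c):
  c=3: 3 × 0.86 = 2.580
  c=4: 4 × 0.78 = 3.120
  c=5: 5 × 0.72 = 3.600
  c=6: 6 × 0.56 = 3.360
Maximum at c = 5 (3.600 surviving offspring).

5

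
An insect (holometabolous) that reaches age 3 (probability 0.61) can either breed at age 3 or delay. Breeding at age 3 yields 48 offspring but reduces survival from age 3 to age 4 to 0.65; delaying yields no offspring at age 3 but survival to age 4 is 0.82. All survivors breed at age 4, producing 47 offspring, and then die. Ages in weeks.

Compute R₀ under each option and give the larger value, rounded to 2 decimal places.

47.92

breed at age 3: R₀ = 0.61 × (48 + 0.65 × 47) = 0.61 × 78.5500 = 47.9155
delay to age 4: R₀ = 0.61 × (0.82 × 47) = 0.61 × 38.5400 = 23.5094
Higher: breed at age 3 (47.9155).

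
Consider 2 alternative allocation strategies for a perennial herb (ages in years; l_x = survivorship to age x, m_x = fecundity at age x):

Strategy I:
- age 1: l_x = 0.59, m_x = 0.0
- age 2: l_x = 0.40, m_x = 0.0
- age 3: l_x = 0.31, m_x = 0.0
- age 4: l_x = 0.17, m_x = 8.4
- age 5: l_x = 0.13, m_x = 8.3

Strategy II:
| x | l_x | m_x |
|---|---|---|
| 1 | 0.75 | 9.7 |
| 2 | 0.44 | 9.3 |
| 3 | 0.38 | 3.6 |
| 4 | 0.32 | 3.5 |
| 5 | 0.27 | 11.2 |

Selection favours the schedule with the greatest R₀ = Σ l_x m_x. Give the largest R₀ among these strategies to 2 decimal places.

Strategy I: R₀ = 0.59×0.0 + 0.40×0.0 + 0.31×0.0 + 0.17×8.4 + 0.13×8.3 = 2.5070
Strategy II: R₀ = 0.75×9.7 + 0.44×9.3 + 0.38×3.6 + 0.32×3.5 + 0.27×11.2 = 16.8790
Highest R₀: strategy II with 16.8790.

16.88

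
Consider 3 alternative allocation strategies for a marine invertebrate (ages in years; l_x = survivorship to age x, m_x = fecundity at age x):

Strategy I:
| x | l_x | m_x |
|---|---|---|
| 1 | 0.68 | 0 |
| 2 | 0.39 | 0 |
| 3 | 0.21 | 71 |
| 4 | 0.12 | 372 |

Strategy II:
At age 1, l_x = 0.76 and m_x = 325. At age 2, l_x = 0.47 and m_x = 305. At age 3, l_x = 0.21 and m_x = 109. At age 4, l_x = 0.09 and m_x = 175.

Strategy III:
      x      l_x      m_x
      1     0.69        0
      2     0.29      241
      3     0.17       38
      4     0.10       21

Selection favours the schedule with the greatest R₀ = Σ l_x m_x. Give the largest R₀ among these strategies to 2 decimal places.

428.99

Strategy I: R₀ = 0.68×0 + 0.39×0 + 0.21×71 + 0.12×372 = 59.5500
Strategy II: R₀ = 0.76×325 + 0.47×305 + 0.21×109 + 0.09×175 = 428.9900
Strategy III: R₀ = 0.69×0 + 0.29×241 + 0.17×38 + 0.10×21 = 78.4500
Highest R₀: strategy II with 428.9900.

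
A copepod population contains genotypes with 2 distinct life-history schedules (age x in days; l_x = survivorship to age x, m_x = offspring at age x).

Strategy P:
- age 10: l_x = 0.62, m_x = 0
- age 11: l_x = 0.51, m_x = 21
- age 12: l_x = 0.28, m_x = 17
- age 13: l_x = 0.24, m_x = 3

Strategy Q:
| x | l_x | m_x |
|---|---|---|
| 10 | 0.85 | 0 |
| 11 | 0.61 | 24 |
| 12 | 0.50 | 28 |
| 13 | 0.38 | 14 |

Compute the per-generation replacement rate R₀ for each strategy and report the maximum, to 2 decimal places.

Strategy P: R₀ = 0.62×0 + 0.51×21 + 0.28×17 + 0.24×3 = 16.1900
Strategy Q: R₀ = 0.85×0 + 0.61×24 + 0.50×28 + 0.38×14 = 33.9600
Highest R₀: strategy Q with 33.9600.

33.96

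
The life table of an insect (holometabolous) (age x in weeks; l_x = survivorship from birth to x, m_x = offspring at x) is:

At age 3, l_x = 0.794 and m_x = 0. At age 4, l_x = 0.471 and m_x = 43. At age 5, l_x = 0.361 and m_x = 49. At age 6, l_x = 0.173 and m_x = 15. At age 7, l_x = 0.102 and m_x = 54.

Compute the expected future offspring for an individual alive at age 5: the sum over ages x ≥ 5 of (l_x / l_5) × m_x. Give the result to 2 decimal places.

l_5 = 0.361. Conditional survival from age 5 to x is l_x / l_5.
  x=5: (0.361/0.361) × 49 = 49.0000
  x=6: (0.173/0.361) × 15 = 7.1884
  x=7: (0.102/0.361) × 54 = 15.2576
Sum = 49.0000 + 7.1884 + 15.2576 = 71.4460

71.45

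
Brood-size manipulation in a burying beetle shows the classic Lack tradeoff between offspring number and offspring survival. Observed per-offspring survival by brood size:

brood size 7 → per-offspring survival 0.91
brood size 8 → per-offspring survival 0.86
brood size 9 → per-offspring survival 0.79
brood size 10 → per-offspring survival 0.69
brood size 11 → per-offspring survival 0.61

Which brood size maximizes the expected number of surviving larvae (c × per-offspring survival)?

Expected surviving larvae = c × s(c):
  c=7: 7 × 0.91 = 6.370
  c=8: 8 × 0.86 = 6.880
  c=9: 9 × 0.79 = 7.110
  c=10: 10 × 0.69 = 6.900
  c=11: 11 × 0.61 = 6.710
Maximum at c = 9 (7.110 surviving larvae).

9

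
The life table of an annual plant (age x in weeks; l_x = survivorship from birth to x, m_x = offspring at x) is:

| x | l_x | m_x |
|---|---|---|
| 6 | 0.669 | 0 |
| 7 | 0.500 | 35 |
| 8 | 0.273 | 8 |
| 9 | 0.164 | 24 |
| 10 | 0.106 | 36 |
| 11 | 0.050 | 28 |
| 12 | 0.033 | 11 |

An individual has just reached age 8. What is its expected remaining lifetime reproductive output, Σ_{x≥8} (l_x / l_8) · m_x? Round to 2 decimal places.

42.85

l_8 = 0.273. Conditional survival from age 8 to x is l_x / l_8.
  x=8: (0.273/0.273) × 8 = 8.0000
  x=9: (0.164/0.273) × 24 = 14.4176
  x=10: (0.106/0.273) × 36 = 13.9780
  x=11: (0.050/0.273) × 28 = 5.1282
  x=12: (0.033/0.273) × 11 = 1.3297
Sum = 8.0000 + 14.4176 + 13.9780 + 5.1282 + 1.3297 = 42.8535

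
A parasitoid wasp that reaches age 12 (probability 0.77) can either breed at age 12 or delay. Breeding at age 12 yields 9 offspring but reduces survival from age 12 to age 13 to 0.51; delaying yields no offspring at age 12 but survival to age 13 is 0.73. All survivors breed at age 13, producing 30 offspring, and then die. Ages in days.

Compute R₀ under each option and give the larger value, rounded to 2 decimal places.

18.71

breed at age 12: R₀ = 0.77 × (9 + 0.51 × 30) = 0.77 × 24.3000 = 18.7110
delay to age 13: R₀ = 0.77 × (0.73 × 30) = 0.77 × 21.9000 = 16.8630
Higher: breed at age 12 (18.7110).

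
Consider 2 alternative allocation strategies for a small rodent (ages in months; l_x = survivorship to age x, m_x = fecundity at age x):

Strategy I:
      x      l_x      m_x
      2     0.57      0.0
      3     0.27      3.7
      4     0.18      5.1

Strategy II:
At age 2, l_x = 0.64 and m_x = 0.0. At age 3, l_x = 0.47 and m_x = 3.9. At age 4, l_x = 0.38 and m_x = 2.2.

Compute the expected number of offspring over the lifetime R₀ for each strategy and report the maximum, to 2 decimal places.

Strategy I: R₀ = 0.57×0.0 + 0.27×3.7 + 0.18×5.1 = 1.9170
Strategy II: R₀ = 0.64×0.0 + 0.47×3.9 + 0.38×2.2 = 2.6690
Highest R₀: strategy II with 2.6690.

2.67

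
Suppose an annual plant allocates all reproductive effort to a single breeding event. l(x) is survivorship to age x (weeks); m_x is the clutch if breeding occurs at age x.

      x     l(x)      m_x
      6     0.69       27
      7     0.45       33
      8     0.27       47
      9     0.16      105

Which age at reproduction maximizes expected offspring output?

6

Expected offspring if breeding at age x = l(x) × m_x:
  age 6: 0.69 × 27 = 18.630
  age 7: 0.45 × 33 = 14.850
  age 8: 0.27 × 47 = 12.690
  age 9: 0.16 × 105 = 16.800
Maximum at age 6 (18.630).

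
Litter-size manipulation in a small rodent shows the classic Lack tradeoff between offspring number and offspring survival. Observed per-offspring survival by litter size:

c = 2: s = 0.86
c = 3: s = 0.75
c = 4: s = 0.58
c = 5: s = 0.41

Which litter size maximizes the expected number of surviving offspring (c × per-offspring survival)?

4

Expected surviving offspring = c × s(c):
  c=2: 2 × 0.86 = 1.720
  c=3: 3 × 0.75 = 2.250
  c=4: 4 × 0.58 = 2.320
  c=5: 5 × 0.41 = 2.050
Maximum at c = 4 (2.320 surviving offspring).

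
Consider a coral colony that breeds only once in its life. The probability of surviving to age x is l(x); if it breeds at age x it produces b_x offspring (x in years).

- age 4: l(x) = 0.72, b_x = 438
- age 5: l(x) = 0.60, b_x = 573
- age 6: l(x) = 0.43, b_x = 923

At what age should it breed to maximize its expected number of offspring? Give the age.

Expected offspring if breeding at age x = l(x) × b_x:
  age 4: 0.72 × 438 = 315.360
  age 5: 0.60 × 573 = 343.800
  age 6: 0.43 × 923 = 396.890
Maximum at age 6 (396.890).

6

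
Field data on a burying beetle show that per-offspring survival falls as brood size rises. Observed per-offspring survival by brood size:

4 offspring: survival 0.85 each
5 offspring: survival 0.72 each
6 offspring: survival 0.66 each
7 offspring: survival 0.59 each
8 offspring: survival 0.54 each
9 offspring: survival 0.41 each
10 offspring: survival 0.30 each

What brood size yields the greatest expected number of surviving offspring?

Expected surviving offspring = c × s(c):
  c=4: 4 × 0.85 = 3.400
  c=5: 5 × 0.72 = 3.600
  c=6: 6 × 0.66 = 3.960
  c=7: 7 × 0.59 = 4.130
  c=8: 8 × 0.54 = 4.320
  c=9: 9 × 0.41 = 3.690
  c=10: 10 × 0.30 = 3.000
Maximum at c = 8 (4.320 surviving offspring).

8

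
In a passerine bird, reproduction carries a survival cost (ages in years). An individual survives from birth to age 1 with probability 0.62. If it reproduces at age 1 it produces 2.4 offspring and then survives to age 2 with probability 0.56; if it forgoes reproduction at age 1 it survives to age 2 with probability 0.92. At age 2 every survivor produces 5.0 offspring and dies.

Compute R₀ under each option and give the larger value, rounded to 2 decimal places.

breed at age 1: R₀ = 0.62 × (2.4 + 0.56 × 5.0) = 0.62 × 5.2000 = 3.2240
delay to age 2: R₀ = 0.62 × (0.92 × 5.0) = 0.62 × 4.6000 = 2.8520
Higher: breed at age 1 (3.2240).

3.22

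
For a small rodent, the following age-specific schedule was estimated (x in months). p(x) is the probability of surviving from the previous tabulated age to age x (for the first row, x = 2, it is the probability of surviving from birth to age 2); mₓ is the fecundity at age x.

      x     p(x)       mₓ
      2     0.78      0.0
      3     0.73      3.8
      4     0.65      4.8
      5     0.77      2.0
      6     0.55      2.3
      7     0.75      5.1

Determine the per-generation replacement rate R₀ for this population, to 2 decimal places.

5.47

Survivorship from birth: l_x = p_2·p_3·…·p_x.
  l_2 = 0.78000
  l_3 = 0.56940
  l_4 = 0.37011
  l_5 = 0.28498
  l_6 = 0.15674
  l_7 = 0.11756
R₀ = Σ l_x mₓ:
  age 2: 0.78000 × 0.0 = 0.0000
  age 3: 0.56940 × 3.8 = 2.1637
  age 4: 0.37011 × 4.8 = 1.7765
  age 5: 0.28498 × 2.0 = 0.5700
  age 6: 0.15674 × 2.3 = 0.3605
  age 7: 0.11756 × 5.1 = 0.5996
R₀ = 0.0000 + 2.1637 + 1.7765 + 0.5700 + 0.3605 + 0.5996 = 5.4703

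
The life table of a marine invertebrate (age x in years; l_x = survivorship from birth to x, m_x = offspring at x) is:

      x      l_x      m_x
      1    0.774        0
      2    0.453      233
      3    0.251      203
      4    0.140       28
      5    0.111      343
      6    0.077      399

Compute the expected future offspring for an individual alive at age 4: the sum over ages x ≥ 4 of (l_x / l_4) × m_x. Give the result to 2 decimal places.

l_4 = 0.140. Conditional survival from age 4 to x is l_x / l_4.
  x=4: (0.140/0.140) × 28 = 28.0000
  x=5: (0.111/0.140) × 343 = 271.9500
  x=6: (0.077/0.140) × 399 = 219.4500
Sum = 28.0000 + 271.9500 + 219.4500 = 519.4000

519.40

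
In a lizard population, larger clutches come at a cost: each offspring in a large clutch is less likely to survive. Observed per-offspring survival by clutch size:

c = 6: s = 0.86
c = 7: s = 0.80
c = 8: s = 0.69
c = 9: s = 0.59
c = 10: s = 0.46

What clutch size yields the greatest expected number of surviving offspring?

Expected surviving offspring = c × s(c):
  c=6: 6 × 0.86 = 5.160
  c=7: 7 × 0.80 = 5.600
  c=8: 8 × 0.69 = 5.520
  c=9: 9 × 0.59 = 5.310
  c=10: 10 × 0.46 = 4.600
Maximum at c = 7 (5.600 surviving offspring).

7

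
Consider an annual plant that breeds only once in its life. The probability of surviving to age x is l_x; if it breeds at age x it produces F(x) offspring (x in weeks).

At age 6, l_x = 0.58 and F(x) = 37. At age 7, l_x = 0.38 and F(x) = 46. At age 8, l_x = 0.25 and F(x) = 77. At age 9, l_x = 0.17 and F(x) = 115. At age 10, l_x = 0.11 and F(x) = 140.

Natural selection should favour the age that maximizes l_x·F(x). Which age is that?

Expected offspring if breeding at age x = l_x × F(x):
  age 6: 0.58 × 37 = 21.460
  age 7: 0.38 × 46 = 17.480
  age 8: 0.25 × 77 = 19.250
  age 9: 0.17 × 115 = 19.550
  age 10: 0.11 × 140 = 15.400
Maximum at age 6 (21.460).

6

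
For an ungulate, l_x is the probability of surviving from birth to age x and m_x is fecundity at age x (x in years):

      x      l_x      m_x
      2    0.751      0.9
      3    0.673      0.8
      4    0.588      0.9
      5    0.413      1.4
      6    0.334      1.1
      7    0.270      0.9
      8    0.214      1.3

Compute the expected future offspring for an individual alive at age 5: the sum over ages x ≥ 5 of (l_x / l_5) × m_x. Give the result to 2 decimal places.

3.55

l_5 = 0.413. Conditional survival from age 5 to x is l_x / l_5.
  x=5: (0.413/0.413) × 1.4 = 1.4000
  x=6: (0.334/0.413) × 1.1 = 0.8896
  x=7: (0.270/0.413) × 0.9 = 0.5884
  x=8: (0.214/0.413) × 1.3 = 0.6736
Sum = 1.4000 + 0.8896 + 0.5884 + 0.6736 = 3.5516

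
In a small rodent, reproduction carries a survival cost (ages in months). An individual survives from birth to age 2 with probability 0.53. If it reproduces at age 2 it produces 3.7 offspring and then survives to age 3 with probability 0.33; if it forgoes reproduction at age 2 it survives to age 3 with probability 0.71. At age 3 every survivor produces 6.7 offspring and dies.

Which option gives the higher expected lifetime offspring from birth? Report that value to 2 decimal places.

breed at age 2: R₀ = 0.53 × (3.7 + 0.33 × 6.7) = 0.53 × 5.9110 = 3.1328
delay to age 3: R₀ = 0.53 × (0.71 × 6.7) = 0.53 × 4.7570 = 2.5212
Higher: breed at age 2 (3.1328).

3.13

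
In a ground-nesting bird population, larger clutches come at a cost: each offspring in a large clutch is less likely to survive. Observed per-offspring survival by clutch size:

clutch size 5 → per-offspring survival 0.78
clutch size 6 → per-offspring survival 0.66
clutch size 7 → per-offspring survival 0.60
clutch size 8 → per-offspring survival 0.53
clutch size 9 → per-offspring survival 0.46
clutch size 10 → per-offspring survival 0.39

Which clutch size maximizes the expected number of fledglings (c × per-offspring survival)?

Expected fledglings = c × s(c):
  c=5: 5 × 0.78 = 3.900
  c=6: 6 × 0.66 = 3.960
  c=7: 7 × 0.60 = 4.200
  c=8: 8 × 0.53 = 4.240
  c=9: 9 × 0.46 = 4.140
  c=10: 10 × 0.39 = 3.900
Maximum at c = 8 (4.240 fledglings).

8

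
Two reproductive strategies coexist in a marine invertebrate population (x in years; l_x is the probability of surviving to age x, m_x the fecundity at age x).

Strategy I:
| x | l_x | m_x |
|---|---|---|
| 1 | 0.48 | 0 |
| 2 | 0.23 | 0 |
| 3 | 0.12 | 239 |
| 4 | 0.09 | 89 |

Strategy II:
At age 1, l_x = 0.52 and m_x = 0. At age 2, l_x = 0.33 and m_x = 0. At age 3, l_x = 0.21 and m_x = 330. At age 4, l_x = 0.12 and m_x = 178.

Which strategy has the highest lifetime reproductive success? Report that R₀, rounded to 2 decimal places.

90.66

Strategy I: R₀ = 0.48×0 + 0.23×0 + 0.12×239 + 0.09×89 = 36.6900
Strategy II: R₀ = 0.52×0 + 0.33×0 + 0.21×330 + 0.12×178 = 90.6600
Highest R₀: strategy II with 90.6600.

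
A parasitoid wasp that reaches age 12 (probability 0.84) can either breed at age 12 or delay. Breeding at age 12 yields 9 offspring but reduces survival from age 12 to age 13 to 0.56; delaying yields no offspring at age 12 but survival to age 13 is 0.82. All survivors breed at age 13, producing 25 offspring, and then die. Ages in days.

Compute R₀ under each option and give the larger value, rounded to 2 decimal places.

breed at age 12: R₀ = 0.84 × (9 + 0.56 × 25) = 0.84 × 23.0000 = 19.3200
delay to age 13: R₀ = 0.84 × (0.82 × 25) = 0.84 × 20.5000 = 17.2200
Higher: breed at age 12 (19.3200).

19.32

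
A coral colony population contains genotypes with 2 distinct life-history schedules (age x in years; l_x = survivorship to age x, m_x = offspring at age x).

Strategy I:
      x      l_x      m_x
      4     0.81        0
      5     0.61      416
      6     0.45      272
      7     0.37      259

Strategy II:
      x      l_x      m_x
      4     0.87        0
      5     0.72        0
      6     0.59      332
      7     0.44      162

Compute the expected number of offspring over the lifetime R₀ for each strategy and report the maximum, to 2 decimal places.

471.99

Strategy I: R₀ = 0.81×0 + 0.61×416 + 0.45×272 + 0.37×259 = 471.9900
Strategy II: R₀ = 0.87×0 + 0.72×0 + 0.59×332 + 0.44×162 = 267.1600
Highest R₀: strategy I with 471.9900.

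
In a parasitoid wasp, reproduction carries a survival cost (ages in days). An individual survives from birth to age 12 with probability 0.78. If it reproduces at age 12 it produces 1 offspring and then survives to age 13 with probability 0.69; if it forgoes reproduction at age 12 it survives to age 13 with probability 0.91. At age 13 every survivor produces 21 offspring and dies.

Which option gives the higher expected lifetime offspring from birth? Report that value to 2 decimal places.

14.91

breed at age 12: R₀ = 0.78 × (1 + 0.69 × 21) = 0.78 × 15.4900 = 12.0822
delay to age 13: R₀ = 0.78 × (0.91 × 21) = 0.78 × 19.1100 = 14.9058
Higher: delay to age 13 (14.9058).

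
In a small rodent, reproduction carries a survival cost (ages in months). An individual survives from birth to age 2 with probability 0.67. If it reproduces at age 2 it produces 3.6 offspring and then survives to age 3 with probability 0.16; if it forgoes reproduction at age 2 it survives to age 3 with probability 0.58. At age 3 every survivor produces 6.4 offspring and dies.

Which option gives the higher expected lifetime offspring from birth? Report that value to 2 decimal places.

3.10

breed at age 2: R₀ = 0.67 × (3.6 + 0.16 × 6.4) = 0.67 × 4.6240 = 3.0981
delay to age 3: R₀ = 0.67 × (0.58 × 6.4) = 0.67 × 3.7120 = 2.4870
Higher: breed at age 2 (3.0981).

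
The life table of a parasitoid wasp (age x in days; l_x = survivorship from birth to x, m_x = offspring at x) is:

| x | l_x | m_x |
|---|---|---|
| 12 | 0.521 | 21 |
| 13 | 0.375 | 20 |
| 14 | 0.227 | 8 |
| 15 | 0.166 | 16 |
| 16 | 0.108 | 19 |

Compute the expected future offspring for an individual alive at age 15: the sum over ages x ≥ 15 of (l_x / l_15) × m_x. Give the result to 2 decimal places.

28.36

l_15 = 0.166. Conditional survival from age 15 to x is l_x / l_15.
  x=15: (0.166/0.166) × 16 = 16.0000
  x=16: (0.108/0.166) × 19 = 12.3614
Sum = 16.0000 + 12.3614 = 28.3614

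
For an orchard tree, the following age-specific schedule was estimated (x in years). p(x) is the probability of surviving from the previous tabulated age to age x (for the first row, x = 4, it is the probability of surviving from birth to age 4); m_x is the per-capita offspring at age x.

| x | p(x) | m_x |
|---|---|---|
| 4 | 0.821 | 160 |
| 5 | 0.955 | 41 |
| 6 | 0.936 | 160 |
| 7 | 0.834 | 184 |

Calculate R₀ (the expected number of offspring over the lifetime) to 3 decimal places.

Survivorship from birth: l_x = p_4·p_5·…·p_x.
  l_4 = 0.82100
  l_5 = 0.78405
  l_6 = 0.73388
  l_7 = 0.61205
R₀ = Σ l_x m_x:
  age 4: 0.82100 × 160 = 131.3600
  age 5: 0.78405 × 41 = 32.1461
  age 6: 0.73388 × 160 = 117.4208
  age 7: 0.61205 × 184 = 112.6172
R₀ = 131.3600 + 32.1461 + 117.4208 + 112.6172 = 393.5440

393.544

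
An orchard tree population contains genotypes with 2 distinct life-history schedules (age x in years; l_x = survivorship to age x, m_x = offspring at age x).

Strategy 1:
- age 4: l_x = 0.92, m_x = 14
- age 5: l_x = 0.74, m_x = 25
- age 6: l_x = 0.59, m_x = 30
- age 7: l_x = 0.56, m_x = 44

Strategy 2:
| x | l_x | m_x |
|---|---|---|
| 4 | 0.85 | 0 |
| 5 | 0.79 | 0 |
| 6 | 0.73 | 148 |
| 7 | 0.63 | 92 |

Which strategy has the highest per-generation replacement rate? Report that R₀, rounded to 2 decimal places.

Strategy 1: R₀ = 0.92×14 + 0.74×25 + 0.59×30 + 0.56×44 = 73.7200
Strategy 2: R₀ = 0.85×0 + 0.79×0 + 0.73×148 + 0.63×92 = 166.0000
Highest R₀: strategy 2 with 166.0000.

166.00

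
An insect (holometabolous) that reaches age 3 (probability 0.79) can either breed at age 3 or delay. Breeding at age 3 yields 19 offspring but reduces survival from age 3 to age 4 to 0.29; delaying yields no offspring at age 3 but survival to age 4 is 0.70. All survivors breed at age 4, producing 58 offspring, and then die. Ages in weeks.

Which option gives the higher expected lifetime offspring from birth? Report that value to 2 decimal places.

32.07

breed at age 3: R₀ = 0.79 × (19 + 0.29 × 58) = 0.79 × 35.8200 = 28.2978
delay to age 4: R₀ = 0.79 × (0.70 × 58) = 0.79 × 40.6000 = 32.0740
Higher: delay to age 4 (32.0740).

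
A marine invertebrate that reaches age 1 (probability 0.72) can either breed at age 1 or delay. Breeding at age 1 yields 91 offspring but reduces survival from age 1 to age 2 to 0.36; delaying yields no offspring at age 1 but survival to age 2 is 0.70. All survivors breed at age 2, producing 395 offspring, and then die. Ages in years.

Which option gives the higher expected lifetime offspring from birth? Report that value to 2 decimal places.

breed at age 1: R₀ = 0.72 × (91 + 0.36 × 395) = 0.72 × 233.2000 = 167.9040
delay to age 2: R₀ = 0.72 × (0.70 × 395) = 0.72 × 276.5000 = 199.0800
Higher: delay to age 2 (199.0800).

199.08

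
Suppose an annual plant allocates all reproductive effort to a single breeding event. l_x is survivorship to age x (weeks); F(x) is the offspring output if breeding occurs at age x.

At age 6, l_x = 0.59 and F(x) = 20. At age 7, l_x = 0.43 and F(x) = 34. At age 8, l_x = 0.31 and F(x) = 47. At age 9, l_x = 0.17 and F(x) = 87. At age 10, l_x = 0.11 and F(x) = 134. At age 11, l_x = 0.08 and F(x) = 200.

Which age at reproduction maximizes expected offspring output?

Expected offspring if breeding at age x = l_x × F(x):
  age 6: 0.59 × 20 = 11.800
  age 7: 0.43 × 34 = 14.620
  age 8: 0.31 × 47 = 14.570
  age 9: 0.17 × 87 = 14.790
  age 10: 0.11 × 134 = 14.740
  age 11: 0.08 × 200 = 16.000
Maximum at age 11 (16.000).

11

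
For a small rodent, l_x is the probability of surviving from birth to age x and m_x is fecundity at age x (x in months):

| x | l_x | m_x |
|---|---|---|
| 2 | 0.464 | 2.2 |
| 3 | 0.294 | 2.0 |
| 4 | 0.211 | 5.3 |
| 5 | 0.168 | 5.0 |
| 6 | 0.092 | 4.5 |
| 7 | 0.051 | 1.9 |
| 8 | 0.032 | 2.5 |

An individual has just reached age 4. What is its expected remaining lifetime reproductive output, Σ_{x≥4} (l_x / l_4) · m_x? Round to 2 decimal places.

12.08

l_4 = 0.211. Conditional survival from age 4 to x is l_x / l_4.
  x=4: (0.211/0.211) × 5.3 = 5.3000
  x=5: (0.168/0.211) × 5.0 = 3.9810
  x=6: (0.092/0.211) × 4.5 = 1.9621
  x=7: (0.051/0.211) × 1.9 = 0.4592
  x=8: (0.032/0.211) × 2.5 = 0.3791
Sum = 5.3000 + 3.9810 + 1.9621 + 0.4592 + 0.3791 = 12.0815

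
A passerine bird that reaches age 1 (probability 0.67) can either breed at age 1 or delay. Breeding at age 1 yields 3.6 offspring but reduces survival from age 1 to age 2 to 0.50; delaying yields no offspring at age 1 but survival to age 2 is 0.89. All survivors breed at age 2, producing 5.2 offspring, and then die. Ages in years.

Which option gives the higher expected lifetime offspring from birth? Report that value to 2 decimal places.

4.15

breed at age 1: R₀ = 0.67 × (3.6 + 0.50 × 5.2) = 0.67 × 6.2000 = 4.1540
delay to age 2: R₀ = 0.67 × (0.89 × 5.2) = 0.67 × 4.6280 = 3.1008
Higher: breed at age 1 (4.1540).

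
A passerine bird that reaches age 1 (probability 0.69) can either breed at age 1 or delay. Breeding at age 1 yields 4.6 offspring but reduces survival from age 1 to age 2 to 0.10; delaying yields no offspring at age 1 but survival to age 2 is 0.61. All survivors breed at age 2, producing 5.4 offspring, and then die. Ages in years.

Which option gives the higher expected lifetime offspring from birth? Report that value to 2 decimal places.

breed at age 1: R₀ = 0.69 × (4.6 + 0.10 × 5.4) = 0.69 × 5.1400 = 3.5466
delay to age 2: R₀ = 0.69 × (0.61 × 5.4) = 0.69 × 3.2940 = 2.2729
Higher: breed at age 1 (3.5466).

3.55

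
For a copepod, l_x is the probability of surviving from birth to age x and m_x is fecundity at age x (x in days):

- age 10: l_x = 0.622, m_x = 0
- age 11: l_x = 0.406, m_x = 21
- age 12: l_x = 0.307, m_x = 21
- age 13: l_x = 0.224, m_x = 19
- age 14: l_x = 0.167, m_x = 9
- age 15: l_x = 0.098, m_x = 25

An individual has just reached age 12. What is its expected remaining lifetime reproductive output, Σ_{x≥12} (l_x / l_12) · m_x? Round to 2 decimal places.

47.74

l_12 = 0.307. Conditional survival from age 12 to x is l_x / l_12.
  x=12: (0.307/0.307) × 21 = 21.0000
  x=13: (0.224/0.307) × 19 = 13.8632
  x=14: (0.167/0.307) × 9 = 4.8958
  x=15: (0.098/0.307) × 25 = 7.9805
Sum = 21.0000 + 13.8632 + 4.8958 + 7.9805 = 47.7394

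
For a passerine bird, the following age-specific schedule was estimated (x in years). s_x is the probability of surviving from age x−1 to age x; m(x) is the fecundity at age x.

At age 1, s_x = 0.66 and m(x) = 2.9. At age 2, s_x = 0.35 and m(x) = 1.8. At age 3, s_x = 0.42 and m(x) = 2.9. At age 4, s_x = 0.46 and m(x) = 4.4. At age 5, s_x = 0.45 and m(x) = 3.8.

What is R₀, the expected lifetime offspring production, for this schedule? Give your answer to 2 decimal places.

2.88

Survivorship from birth: l_x = s_1·s_2·…·s_x.
  l_1 = 0.66000
  l_2 = 0.23100
  l_3 = 0.09702
  l_4 = 0.04463
  l_5 = 0.02008
R₀ = Σ l_x m(x):
  age 1: 0.66000 × 2.9 = 1.9140
  age 2: 0.23100 × 1.8 = 0.4158
  age 3: 0.09702 × 2.9 = 0.2814
  age 4: 0.04463 × 4.4 = 0.1964
  age 5: 0.02008 × 3.8 = 0.0763
R₀ = 1.9140 + 0.4158 + 0.2814 + 0.1964 + 0.0763 = 2.8838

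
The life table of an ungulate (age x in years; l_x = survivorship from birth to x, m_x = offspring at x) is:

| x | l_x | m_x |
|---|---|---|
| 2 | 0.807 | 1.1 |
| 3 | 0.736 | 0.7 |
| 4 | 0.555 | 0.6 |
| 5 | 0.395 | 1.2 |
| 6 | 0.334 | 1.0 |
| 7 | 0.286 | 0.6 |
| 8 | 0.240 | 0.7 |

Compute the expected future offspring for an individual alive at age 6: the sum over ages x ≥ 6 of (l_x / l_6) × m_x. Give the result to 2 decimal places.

2.02

l_6 = 0.334. Conditional survival from age 6 to x is l_x / l_6.
  x=6: (0.334/0.334) × 1.0 = 1.0000
  x=7: (0.286/0.334) × 0.6 = 0.5138
  x=8: (0.240/0.334) × 0.7 = 0.5030
Sum = 1.0000 + 0.5138 + 0.5030 = 2.0168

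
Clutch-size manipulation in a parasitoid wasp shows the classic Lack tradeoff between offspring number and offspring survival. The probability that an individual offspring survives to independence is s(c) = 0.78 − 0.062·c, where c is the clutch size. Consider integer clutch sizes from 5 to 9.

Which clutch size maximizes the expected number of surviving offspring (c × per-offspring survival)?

Expected surviving offspring = c × s(c):
  c=5: 5 × 0.470 = 2.350
  c=6: 6 × 0.408 = 2.448
  c=7: 7 × 0.346 = 2.422
  c=8: 8 × 0.284 = 2.272
  c=9: 9 × 0.222 = 1.998
Maximum at c = 6 (2.448 surviving offspring).

6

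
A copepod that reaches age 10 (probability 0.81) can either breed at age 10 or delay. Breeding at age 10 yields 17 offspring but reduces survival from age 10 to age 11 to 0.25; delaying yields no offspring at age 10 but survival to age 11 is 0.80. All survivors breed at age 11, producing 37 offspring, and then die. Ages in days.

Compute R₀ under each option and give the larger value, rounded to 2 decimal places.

23.98

breed at age 10: R₀ = 0.81 × (17 + 0.25 × 37) = 0.81 × 26.2500 = 21.2625
delay to age 11: R₀ = 0.81 × (0.80 × 37) = 0.81 × 29.6000 = 23.9760
Higher: delay to age 11 (23.9760).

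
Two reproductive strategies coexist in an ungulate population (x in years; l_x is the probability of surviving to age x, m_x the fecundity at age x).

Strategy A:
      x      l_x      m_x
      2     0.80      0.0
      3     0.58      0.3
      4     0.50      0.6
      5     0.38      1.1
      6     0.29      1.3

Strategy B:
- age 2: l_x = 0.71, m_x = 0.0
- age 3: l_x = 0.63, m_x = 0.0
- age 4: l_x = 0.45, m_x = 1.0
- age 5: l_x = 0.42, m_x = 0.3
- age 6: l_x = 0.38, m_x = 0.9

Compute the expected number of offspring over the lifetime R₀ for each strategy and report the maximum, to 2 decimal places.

1.27

Strategy A: R₀ = 0.80×0.0 + 0.58×0.3 + 0.50×0.6 + 0.38×1.1 + 0.29×1.3 = 1.2690
Strategy B: R₀ = 0.71×0.0 + 0.63×0.0 + 0.45×1.0 + 0.42×0.3 + 0.38×0.9 = 0.9180
Highest R₀: strategy A with 1.2690.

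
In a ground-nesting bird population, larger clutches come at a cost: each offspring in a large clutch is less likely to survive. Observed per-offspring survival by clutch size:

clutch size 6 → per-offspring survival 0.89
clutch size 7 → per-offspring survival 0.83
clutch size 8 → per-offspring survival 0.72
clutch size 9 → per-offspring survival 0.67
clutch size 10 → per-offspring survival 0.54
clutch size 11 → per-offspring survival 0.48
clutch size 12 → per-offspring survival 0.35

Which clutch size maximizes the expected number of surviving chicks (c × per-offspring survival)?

9

Expected surviving chicks = c × s(c):
  c=6: 6 × 0.89 = 5.340
  c=7: 7 × 0.83 = 5.810
  c=8: 8 × 0.72 = 5.760
  c=9: 9 × 0.67 = 6.030
  c=10: 10 × 0.54 = 5.400
  c=11: 11 × 0.48 = 5.280
  c=12: 12 × 0.35 = 4.200
Maximum at c = 9 (6.030 surviving chicks).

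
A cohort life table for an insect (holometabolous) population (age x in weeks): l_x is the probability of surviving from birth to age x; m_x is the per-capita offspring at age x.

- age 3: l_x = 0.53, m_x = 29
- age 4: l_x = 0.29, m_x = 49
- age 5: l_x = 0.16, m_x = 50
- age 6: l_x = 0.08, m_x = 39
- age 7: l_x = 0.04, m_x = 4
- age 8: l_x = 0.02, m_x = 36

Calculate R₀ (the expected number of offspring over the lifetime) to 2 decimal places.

R₀ = Σ l_x m_x:
  age 3: 0.53 × 29 = 15.3700
  age 4: 0.29 × 49 = 14.2100
  age 5: 0.16 × 50 = 8.0000
  age 6: 0.08 × 39 = 3.1200
  age 7: 0.04 × 4 = 0.1600
  age 8: 0.02 × 36 = 0.7200
R₀ = 15.3700 + 14.2100 + 8.0000 + 3.1200 + 0.1600 + 0.7200 = 41.5800

41.58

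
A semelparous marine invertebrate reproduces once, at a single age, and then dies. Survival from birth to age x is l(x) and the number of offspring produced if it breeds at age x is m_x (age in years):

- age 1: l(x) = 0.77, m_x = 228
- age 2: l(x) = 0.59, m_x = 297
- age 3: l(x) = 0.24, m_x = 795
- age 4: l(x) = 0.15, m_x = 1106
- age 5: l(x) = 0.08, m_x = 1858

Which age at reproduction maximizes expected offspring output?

Expected offspring if breeding at age x = l(x) × m_x:
  age 1: 0.77 × 228 = 175.560
  age 2: 0.59 × 297 = 175.230
  age 3: 0.24 × 795 = 190.800
  age 4: 0.15 × 1106 = 165.900
  age 5: 0.08 × 1858 = 148.640
Maximum at age 3 (190.800).

3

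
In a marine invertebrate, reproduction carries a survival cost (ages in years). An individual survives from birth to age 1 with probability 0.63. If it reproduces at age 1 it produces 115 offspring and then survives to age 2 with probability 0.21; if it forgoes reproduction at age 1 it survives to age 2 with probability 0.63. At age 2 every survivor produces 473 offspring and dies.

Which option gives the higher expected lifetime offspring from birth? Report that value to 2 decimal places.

187.73

breed at age 1: R₀ = 0.63 × (115 + 0.21 × 473) = 0.63 × 214.3300 = 135.0279
delay to age 2: R₀ = 0.63 × (0.63 × 473) = 0.63 × 297.9900 = 187.7337
Higher: delay to age 2 (187.7337).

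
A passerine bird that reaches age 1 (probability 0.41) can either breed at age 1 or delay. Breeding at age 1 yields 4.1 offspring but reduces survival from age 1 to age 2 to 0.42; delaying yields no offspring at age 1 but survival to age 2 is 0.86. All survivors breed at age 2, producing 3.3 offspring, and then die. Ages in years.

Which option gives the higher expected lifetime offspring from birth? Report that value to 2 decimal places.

breed at age 1: R₀ = 0.41 × (4.1 + 0.42 × 3.3) = 0.41 × 5.4860 = 2.2493
delay to age 2: R₀ = 0.41 × (0.86 × 3.3) = 0.41 × 2.8380 = 1.1636
Higher: breed at age 1 (2.2493).

2.25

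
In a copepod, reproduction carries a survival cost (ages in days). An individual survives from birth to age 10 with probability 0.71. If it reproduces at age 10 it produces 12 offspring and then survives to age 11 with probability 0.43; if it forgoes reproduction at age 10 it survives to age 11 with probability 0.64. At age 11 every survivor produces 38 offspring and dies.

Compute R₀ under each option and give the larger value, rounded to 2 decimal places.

20.12

breed at age 10: R₀ = 0.71 × (12 + 0.43 × 38) = 0.71 × 28.3400 = 20.1214
delay to age 11: R₀ = 0.71 × (0.64 × 38) = 0.71 × 24.3200 = 17.2672
Higher: breed at age 10 (20.1214).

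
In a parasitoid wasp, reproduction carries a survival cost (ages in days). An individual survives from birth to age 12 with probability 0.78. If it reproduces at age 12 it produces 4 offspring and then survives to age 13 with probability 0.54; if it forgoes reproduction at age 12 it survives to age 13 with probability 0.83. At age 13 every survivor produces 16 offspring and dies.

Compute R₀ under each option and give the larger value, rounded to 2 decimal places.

breed at age 12: R₀ = 0.78 × (4 + 0.54 × 16) = 0.78 × 12.6400 = 9.8592
delay to age 13: R₀ = 0.78 × (0.83 × 16) = 0.78 × 13.2800 = 10.3584
Higher: delay to age 13 (10.3584).

10.36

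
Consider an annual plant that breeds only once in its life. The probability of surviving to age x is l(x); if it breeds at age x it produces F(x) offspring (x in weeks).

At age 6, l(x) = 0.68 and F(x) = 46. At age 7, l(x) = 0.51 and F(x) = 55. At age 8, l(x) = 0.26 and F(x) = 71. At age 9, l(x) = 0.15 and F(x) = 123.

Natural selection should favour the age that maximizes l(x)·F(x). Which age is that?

6

Expected offspring if breeding at age x = l(x) × F(x):
  age 6: 0.68 × 46 = 31.280
  age 7: 0.51 × 55 = 28.050
  age 8: 0.26 × 71 = 18.460
  age 9: 0.15 × 123 = 18.450
Maximum at age 6 (31.280).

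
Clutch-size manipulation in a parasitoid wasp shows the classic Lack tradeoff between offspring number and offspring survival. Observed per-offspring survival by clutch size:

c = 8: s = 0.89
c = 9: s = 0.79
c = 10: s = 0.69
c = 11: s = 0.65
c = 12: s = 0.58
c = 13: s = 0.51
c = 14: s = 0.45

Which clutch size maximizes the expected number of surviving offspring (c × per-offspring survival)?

11

Expected surviving offspring = c × s(c):
  c=8: 8 × 0.89 = 7.120
  c=9: 9 × 0.79 = 7.110
  c=10: 10 × 0.69 = 6.900
  c=11: 11 × 0.65 = 7.150
  c=12: 12 × 0.58 = 6.960
  c=13: 13 × 0.51 = 6.630
  c=14: 14 × 0.45 = 6.300
Maximum at c = 11 (7.150 surviving offspring).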